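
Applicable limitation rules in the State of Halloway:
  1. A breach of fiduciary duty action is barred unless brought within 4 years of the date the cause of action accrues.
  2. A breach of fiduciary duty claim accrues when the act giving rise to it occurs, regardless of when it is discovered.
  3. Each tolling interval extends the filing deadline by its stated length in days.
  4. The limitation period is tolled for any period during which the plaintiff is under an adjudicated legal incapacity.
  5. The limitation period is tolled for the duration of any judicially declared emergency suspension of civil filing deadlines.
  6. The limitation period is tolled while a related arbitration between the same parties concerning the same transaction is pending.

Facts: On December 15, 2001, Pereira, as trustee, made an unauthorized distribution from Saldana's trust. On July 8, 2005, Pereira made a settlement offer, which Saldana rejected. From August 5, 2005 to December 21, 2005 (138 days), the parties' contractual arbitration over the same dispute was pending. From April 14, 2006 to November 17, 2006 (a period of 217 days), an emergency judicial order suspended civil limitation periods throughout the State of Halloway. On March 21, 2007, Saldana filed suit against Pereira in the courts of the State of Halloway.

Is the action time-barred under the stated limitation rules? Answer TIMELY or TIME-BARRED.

The cause of action accrued on December 15, 2001, the date of the act.
4 years from December 15, 2001 is December 15, 2005.
The pending related arbitration from August 5, 2005 to December 21, 2005 tolled the period for 138 days, extending the deadline to May 2, 2006.
The emergency suspension of filing deadlines from April 14, 2006 to November 17, 2006 tolled the period for 217 days, extending the deadline to December 5, 2006.
The other events in the timeline have no effect on the limitation period under the stated rules.
The March 21, 2007 filing falls after the December 5, 2006 deadline; the claim is time-barred.

TIME-BARRED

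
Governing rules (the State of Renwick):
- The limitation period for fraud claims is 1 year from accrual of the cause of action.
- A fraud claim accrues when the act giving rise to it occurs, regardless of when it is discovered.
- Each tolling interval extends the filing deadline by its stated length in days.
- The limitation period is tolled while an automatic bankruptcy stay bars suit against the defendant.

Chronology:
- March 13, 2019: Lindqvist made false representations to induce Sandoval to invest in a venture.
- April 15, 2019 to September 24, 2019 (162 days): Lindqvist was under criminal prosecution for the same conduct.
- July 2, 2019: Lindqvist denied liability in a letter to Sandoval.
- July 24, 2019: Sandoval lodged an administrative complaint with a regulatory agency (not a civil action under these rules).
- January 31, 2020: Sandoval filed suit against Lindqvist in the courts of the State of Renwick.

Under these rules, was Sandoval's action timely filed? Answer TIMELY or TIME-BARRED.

The claim accrued on March 13, 2019, when the wrongful act occurred.
1 year from March 13, 2019 is March 13, 2020.
No stated provision tolls the period for a criminal prosecution, so the interval from April 15, 2019 to September 24, 2019 has no effect on the deadline.
The other events in the timeline have no effect on the limitation period under the stated rules.
Filing on January 31, 2020 beat the March 13, 2020 deadline — the action is timely.

TIMELY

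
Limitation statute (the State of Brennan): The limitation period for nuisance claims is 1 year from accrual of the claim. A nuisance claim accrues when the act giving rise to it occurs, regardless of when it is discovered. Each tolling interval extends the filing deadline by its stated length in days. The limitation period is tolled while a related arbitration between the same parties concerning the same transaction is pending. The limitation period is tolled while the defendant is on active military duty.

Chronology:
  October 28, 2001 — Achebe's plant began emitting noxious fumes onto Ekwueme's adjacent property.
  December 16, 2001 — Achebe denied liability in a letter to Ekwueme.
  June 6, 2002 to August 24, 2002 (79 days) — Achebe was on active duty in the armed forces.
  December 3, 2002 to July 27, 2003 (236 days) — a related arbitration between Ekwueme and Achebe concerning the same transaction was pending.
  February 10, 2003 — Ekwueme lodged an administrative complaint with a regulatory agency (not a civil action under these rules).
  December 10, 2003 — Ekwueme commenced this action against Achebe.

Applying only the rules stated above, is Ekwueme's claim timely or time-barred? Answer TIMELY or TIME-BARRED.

TIME-BARRED

The limitation period began to run on October 28, 2001.
1 year from October 28, 2001 is October 28, 2002.
The defendant's active military service from June 6, 2002 to August 24, 2002 tolled the period for 79 days, extending the deadline to January 15, 2003.
Because the pending related arbitration ran from December 3, 2002 to July 27, 2003, the deadline is extended by 236 days to September 8, 2003.
Nothing else in the chronology tolls or restarts the period.
Ekwueme filed on December 10, 2003, after the September 8, 2003 deadline, so the action is time-barred.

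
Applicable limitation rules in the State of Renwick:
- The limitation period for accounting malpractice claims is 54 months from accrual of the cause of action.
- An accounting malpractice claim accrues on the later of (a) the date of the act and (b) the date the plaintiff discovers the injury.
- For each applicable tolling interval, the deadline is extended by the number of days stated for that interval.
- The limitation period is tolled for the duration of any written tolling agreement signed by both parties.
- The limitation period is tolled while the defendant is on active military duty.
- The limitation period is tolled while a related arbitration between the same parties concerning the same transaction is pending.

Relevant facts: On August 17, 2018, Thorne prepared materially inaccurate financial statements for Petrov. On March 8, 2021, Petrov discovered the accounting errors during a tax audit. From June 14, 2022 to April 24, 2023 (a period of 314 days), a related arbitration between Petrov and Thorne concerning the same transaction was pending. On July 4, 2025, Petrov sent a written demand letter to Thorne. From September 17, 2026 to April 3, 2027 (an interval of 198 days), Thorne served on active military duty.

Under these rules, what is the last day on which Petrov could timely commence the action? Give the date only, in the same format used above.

Taking the later of the act (August 17, 2018) and discovery (March 8, 2021), the claim accrued on March 8, 2021.
The untolled deadline — 54 months after March 8, 2021 — is September 8, 2025.
Because the pending related arbitration ran from June 14, 2022 to April 24, 2023, the deadline is extended by 314 days to July 19, 2026.
The defendant's active military service from September 17, 2026 to April 3, 2027 began after the period had already run on July 19, 2026, so it has no tolling effect.
The other events in the timeline have no effect on the limitation period under the stated rules.

July 19, 2026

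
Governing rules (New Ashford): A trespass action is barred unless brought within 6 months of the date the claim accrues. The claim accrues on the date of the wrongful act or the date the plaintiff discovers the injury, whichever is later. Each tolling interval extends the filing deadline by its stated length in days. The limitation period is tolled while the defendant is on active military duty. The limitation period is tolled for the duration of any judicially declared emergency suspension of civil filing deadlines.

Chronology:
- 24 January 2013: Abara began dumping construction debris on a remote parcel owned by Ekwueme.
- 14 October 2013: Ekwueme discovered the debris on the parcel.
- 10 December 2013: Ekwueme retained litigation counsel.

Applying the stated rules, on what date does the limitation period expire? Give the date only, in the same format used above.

14 April 2014

Because discovery on 14 October 2013 post-dates the 24 January 2013 act, accrual under the later-of rule falls on 14 October 2013.
6 months from 14 October 2013 is 14 April 2014.
The other events in the timeline have no effect on the limitation period under the stated rules.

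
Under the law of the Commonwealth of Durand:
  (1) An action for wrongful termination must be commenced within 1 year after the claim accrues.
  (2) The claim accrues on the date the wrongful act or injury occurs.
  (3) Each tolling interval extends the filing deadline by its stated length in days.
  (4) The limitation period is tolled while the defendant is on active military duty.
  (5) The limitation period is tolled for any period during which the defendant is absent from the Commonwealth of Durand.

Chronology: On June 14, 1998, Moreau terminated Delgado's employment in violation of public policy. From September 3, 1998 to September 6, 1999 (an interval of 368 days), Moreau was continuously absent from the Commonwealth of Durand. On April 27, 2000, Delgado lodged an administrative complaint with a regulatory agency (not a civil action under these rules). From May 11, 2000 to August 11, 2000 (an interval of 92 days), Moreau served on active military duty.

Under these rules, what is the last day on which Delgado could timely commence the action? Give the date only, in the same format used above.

The limitation period began to run on June 14, 1998.
1 year from June 14, 1998 is June 14, 1999.
Because the defendant's absence from the jurisdiction ran from September 3, 1998 to September 6, 1999, the deadline is extended by 368 days to June 16, 2000.
The period was tolled for 92 days by the defendant's active military service (May 11, 2000 to August 11, 2000), pushing the deadline to September 16, 2000.
Nothing else in the chronology tolls or restarts the period.

September 16, 2000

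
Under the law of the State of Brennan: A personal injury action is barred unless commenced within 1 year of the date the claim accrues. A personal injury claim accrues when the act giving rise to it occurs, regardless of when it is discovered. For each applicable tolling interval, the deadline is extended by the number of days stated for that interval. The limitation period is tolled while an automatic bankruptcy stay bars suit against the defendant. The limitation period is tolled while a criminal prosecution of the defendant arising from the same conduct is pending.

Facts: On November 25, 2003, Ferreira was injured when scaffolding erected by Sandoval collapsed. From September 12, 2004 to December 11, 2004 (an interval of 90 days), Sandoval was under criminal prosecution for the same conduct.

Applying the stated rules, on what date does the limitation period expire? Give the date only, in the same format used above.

February 23, 2005

The claim accrued on November 25, 2003, when the wrongful act occurred.
Adding the 1 year base period to November 25, 2003 gives a deadline of November 25, 2004, before any tolling.
The pending criminal prosecution from September 12, 2004 to December 11, 2004 tolled the period for 90 days, extending the deadline to February 23, 2005.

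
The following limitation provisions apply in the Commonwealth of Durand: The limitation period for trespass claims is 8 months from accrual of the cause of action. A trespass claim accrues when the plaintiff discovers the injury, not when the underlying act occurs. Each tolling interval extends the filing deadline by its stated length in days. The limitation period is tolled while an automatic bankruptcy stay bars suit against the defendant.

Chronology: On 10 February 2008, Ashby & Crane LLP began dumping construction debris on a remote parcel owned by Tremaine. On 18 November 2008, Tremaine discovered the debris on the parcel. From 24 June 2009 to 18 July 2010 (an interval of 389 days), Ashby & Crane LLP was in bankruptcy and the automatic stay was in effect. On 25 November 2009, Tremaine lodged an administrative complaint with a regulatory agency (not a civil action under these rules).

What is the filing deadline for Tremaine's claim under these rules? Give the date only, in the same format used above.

11 August 2010

Accrual is tied to discovery, so the period began on 18 November 2008 rather than on 10 February 2008 when the act occurred.
8 months from 18 November 2008 is 18 July 2009.
The period was tolled for 389 days by the automatic bankruptcy stay (24 June 2009 to 18 July 2010), pushing the deadline to 11 August 2010.
Nothing else in the chronology tolls or restarts the period.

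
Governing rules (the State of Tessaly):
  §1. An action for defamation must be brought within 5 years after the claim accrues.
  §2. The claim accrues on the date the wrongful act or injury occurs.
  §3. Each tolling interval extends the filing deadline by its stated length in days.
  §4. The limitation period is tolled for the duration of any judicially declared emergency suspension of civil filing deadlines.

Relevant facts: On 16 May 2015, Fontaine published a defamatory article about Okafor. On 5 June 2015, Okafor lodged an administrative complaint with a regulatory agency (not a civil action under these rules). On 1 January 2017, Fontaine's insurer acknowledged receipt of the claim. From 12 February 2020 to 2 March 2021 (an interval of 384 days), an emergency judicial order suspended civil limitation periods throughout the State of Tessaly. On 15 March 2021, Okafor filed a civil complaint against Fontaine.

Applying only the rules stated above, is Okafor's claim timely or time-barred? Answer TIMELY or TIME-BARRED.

TIMELY

The claim accrued on 16 May 2015, when the wrongful act occurred.
5 years from 16 May 2015 is 16 May 2020.
The emergency suspension of filing deadlines from 12 February 2020 to 2 March 2021 tolled the period for 384 days, extending the deadline to 4 June 2021.
None of the other events listed affects the running of the period under the stated rules.
Filing on 15 March 2021 beat the 4 June 2021 deadline — the action is timely.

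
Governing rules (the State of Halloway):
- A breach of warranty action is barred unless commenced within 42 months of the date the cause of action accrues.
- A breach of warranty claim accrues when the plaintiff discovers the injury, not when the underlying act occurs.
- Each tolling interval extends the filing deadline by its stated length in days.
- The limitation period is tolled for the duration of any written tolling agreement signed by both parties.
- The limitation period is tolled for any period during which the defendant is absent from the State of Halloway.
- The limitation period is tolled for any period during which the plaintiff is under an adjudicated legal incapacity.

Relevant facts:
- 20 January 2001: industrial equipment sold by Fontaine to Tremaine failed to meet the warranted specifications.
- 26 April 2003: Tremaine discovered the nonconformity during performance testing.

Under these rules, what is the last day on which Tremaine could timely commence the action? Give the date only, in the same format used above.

Accrual is tied to discovery, so the period began on 26 April 2003 rather than on 20 January 2001 when the act occurred.
Adding the 42 months base period to 26 April 2003 gives a deadline of 26 October 2006, before any tolling.

26 October 2006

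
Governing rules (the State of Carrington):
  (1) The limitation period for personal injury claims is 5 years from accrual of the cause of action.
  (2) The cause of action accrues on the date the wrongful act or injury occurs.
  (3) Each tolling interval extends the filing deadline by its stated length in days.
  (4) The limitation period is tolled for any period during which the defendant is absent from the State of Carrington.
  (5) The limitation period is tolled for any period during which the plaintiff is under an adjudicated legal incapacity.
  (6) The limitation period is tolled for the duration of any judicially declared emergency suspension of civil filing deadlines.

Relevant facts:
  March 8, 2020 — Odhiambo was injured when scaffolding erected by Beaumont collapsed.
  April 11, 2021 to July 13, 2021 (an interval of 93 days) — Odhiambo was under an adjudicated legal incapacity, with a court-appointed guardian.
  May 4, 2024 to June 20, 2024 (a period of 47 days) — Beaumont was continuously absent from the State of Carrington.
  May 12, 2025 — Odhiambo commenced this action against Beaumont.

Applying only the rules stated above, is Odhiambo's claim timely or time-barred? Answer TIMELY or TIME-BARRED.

The claim accrued on March 8, 2020, when the wrongful act occurred.
Adding the 5 years base period to March 8, 2020 gives a deadline of March 8, 2025, before any tolling.
The plaintiff's legal incapacity from April 11, 2021 to July 13, 2021 tolled the period for 93 days, extending the deadline to June 9, 2025.
Because the defendant's absence from the jurisdiction ran from May 4, 2024 to June 20, 2024, the deadline is extended by 47 days to July 26, 2025.
Odhiambo filed on May 12, 2025, before the July 26, 2025 deadline, so the action is timely.

TIMELY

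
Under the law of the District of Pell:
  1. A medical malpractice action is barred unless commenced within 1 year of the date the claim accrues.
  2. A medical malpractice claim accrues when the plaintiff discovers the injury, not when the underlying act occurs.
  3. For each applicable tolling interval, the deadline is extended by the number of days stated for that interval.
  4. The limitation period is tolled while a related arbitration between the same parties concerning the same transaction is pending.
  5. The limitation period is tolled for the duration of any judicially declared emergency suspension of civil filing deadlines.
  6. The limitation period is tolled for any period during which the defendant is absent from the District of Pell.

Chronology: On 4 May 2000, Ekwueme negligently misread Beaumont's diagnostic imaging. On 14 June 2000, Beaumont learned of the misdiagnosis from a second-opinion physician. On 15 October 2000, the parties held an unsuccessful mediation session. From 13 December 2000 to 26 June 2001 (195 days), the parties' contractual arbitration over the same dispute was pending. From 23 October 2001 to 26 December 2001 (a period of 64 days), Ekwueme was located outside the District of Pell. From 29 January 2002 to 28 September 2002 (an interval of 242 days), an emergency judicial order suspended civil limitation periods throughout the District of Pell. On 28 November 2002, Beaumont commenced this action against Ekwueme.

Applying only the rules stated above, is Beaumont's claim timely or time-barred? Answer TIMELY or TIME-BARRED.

TIME-BARRED

Accrual is tied to discovery, so the period began on 14 June 2000 rather than on 4 May 2000 when the act occurred.
The untolled deadline — 1 year after 14 June 2000 — is 14 June 2001.
The period was tolled for 195 days by the pending related arbitration (13 December 2000 to 26 June 2001), pushing the deadline to 26 December 2001.
Because the defendant's absence from the jurisdiction ran from 23 October 2001 to 26 December 2001, the deadline is extended by 64 days to 28 February 2002.
The period was tolled for 242 days by the emergency suspension of filing deadlines (29 January 2002 to 28 September 2002), pushing the deadline to 28 October 2002.
None of the other events listed affects the running of the period under the stated rules.
Beaumont filed on 28 November 2002, after the 28 October 2002 deadline, so the action is time-barred.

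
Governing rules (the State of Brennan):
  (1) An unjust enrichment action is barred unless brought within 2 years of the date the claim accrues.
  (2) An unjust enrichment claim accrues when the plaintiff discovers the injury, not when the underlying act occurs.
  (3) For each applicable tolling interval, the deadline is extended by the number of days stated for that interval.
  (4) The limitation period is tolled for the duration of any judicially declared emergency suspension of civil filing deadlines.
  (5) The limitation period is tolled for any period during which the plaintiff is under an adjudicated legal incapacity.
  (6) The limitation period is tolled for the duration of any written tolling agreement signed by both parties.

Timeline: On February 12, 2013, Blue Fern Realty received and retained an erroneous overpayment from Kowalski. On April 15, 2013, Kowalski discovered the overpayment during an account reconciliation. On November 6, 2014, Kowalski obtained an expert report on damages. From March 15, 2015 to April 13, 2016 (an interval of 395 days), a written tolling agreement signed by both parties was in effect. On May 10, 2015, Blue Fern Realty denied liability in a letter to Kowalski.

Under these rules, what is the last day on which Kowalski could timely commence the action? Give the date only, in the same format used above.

Accrual is tied to discovery, so the period began on April 15, 2013 rather than on February 12, 2013 when the act occurred.
The untolled deadline — 2 years after April 15, 2013 — is April 15, 2015.
Because the written tolling agreement ran from March 15, 2015 to April 13, 2016, the deadline is extended by 395 days to May 14, 2016.
The other events in the timeline have no effect on the limitation period under the stated rules.

May 14, 2016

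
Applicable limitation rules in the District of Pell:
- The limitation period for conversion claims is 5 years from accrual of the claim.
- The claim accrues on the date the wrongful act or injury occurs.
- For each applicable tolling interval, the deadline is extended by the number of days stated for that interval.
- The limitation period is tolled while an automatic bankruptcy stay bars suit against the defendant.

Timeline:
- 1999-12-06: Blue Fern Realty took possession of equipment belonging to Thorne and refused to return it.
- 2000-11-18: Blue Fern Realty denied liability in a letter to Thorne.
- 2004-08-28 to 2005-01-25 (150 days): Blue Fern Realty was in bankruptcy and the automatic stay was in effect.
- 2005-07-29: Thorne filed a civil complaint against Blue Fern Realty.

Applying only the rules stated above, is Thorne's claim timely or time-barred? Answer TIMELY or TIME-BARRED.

The limitation period began to run on 1999-12-06.
The untolled deadline — 5 years after 1999-12-06 — is 2004-12-06.
The automatic bankruptcy stay from 2004-08-28 to 2005-01-25 tolled the period for 150 days, extending the deadline to 2005-05-05.
None of the other events listed affects the running of the period under the stated rules.
Thorne filed on 2005-07-29, after the 2005-05-05 deadline, so the action is time-barred.

TIME-BARRED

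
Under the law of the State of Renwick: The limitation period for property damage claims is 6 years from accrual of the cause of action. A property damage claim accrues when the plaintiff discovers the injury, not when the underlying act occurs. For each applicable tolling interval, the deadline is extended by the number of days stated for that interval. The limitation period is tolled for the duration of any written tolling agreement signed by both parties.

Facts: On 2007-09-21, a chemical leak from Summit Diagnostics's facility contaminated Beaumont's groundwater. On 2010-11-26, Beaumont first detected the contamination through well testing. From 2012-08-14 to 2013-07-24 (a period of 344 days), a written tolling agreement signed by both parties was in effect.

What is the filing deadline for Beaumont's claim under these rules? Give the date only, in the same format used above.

Accrual is tied to discovery, so the period began on 2010-11-26 rather than on 2007-09-21 when the act occurred.
The untolled deadline — 6 years after 2010-11-26 — is 2016-11-26.
The period was tolled for 344 days by the written tolling agreement (2012-08-14 to 2013-07-24), pushing the deadline to 2017-11-05.

2017-11-05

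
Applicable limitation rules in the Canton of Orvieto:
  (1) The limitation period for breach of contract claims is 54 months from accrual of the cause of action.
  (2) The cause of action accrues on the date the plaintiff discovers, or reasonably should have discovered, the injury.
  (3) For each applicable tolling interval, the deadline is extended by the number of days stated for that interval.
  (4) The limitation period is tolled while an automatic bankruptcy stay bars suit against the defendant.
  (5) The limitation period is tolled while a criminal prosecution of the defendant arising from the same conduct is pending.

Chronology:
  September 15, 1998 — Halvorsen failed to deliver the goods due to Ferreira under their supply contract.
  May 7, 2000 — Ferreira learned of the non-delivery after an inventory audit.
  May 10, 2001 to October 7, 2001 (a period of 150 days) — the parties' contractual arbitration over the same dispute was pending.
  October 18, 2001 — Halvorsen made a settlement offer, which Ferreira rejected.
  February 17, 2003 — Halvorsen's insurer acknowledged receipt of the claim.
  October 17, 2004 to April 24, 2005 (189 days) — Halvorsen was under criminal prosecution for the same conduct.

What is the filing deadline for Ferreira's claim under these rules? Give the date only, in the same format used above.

May 15, 2005

Accrual is tied to discovery, so the period began on May 7, 2000 rather than on September 15, 1998 when the act occurred.
Adding the 54 months base period to May 7, 2000 gives a deadline of November 7, 2004, before any tolling.
Because the pending criminal prosecution ran from October 17, 2004 to April 24, 2005, the deadline is extended by 189 days to May 15, 2005.
Although a pending arbitration ran from May 10, 2001 to October 7, 2001, the stated rules do not make that a tolling event, so it is disregarded.
Nothing else in the chronology tolls or restarts the period.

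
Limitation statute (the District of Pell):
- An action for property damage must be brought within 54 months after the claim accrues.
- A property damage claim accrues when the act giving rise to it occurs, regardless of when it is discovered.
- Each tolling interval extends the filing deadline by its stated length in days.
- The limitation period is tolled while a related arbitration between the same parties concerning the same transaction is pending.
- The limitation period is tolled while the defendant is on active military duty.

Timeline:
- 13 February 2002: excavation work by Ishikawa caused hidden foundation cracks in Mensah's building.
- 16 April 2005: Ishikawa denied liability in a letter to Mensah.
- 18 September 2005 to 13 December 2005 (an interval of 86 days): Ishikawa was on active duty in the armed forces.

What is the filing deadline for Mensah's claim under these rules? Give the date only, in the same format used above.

7 November 2006

The limitation period began to run on 13 February 2002.
54 months from 13 February 2002 is 13 August 2006.
The defendant's active military service from 18 September 2005 to 13 December 2005 tolled the period for 86 days, extending the deadline to 7 November 2006.
The other events in the timeline have no effect on the limitation period under the stated rules.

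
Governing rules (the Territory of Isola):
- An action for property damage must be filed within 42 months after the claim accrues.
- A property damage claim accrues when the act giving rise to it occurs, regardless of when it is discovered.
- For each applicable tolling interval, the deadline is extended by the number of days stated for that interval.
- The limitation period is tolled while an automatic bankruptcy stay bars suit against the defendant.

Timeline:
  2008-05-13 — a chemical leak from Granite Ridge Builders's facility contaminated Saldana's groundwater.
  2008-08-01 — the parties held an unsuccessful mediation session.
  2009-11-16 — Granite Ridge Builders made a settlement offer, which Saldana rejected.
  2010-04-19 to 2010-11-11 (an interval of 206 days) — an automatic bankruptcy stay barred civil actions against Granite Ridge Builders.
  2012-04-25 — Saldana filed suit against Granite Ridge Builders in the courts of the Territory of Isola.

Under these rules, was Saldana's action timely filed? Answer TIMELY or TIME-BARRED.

TIMELY

The claim accrued on 2008-05-13, the date of the act.
42 months from 2008-05-13 is 2011-11-13.
Because the automatic bankruptcy stay ran from 2010-04-19 to 2010-11-11, the deadline is extended by 206 days to 2012-06-06.
The other events in the timeline have no effect on the limitation period under the stated rules.
The 2012-04-25 filing precedes the 2012-06-06 deadline; the claim is timely.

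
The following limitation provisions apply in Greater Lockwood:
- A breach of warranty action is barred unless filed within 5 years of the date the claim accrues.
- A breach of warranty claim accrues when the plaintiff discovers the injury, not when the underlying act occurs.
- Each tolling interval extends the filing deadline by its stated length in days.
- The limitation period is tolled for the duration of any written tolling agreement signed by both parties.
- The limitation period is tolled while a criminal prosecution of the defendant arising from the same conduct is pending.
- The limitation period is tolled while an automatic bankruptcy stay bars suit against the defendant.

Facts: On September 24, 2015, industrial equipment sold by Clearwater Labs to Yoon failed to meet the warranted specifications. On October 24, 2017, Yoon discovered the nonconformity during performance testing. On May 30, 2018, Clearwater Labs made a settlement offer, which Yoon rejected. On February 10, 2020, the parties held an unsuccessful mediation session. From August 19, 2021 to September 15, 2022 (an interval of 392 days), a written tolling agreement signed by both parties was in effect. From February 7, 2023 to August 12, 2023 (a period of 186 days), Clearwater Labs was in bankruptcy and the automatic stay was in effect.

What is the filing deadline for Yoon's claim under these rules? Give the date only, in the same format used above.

The claim did not accrue until Yoon discovered the injury on October 24, 2017; the September 24, 2015 act date does not start the clock under the stated rule.
Adding the 5 years base period to October 24, 2017 gives a deadline of October 24, 2022, before any tolling.
Because the written tolling agreement ran from August 19, 2021 to September 15, 2022, the deadline is extended by 392 days to November 20, 2023.
The period was tolled for 186 days by the automatic bankruptcy stay (February 7, 2023 to August 12, 2023), pushing the deadline to May 24, 2024.
The other events in the timeline have no effect on the limitation period under the stated rules.

May 24, 2024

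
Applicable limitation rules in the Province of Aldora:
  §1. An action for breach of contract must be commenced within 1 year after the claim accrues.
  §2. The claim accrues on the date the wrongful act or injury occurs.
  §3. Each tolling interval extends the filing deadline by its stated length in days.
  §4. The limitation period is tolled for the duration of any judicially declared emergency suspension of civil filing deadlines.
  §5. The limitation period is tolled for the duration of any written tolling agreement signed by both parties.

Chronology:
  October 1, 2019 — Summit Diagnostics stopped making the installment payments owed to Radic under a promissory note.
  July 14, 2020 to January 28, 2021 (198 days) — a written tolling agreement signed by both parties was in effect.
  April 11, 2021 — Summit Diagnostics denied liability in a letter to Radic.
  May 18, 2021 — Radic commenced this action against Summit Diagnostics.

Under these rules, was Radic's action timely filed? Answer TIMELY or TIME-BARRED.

TIME-BARRED

The claim accrued on October 1, 2019, the date of the act.
Adding the 1 year base period to October 1, 2019 gives a deadline of October 1, 2020, before any tolling.
The period was tolled for 198 days by the written tolling agreement (July 14, 2020 to January 28, 2021), pushing the deadline to April 17, 2021.
Nothing else in the chronology tolls or restarts the period.
The May 18, 2021 filing falls after the April 17, 2021 deadline; the claim is time-barred.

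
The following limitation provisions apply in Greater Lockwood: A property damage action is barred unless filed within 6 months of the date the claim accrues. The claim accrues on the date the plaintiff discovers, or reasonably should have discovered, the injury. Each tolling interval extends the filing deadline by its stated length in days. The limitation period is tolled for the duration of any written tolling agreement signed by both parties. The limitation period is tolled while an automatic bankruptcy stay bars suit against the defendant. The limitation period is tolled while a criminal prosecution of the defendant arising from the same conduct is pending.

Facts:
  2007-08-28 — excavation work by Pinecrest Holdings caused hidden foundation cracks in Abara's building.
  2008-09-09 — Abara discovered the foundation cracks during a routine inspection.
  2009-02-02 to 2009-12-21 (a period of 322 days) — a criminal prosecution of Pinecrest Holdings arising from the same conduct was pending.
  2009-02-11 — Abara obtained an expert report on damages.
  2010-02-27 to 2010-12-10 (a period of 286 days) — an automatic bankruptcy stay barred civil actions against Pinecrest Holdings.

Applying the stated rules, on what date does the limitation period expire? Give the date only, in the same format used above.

2010-01-25

The claim did not accrue until Abara discovered the injury on 2008-09-09; the 2007-08-28 act date does not start the clock under the stated rule.
6 months from 2008-09-09 is 2009-03-09.
The pending criminal prosecution from 2009-02-02 to 2009-12-21 tolled the period for 322 days, extending the deadline to 2010-01-25.
The automatic bankruptcy stay from 2010-02-27 to 2010-12-10 began after the period had already run on 2010-01-25, so it has no tolling effect.
The other events in the timeline have no effect on the limitation period under the stated rules.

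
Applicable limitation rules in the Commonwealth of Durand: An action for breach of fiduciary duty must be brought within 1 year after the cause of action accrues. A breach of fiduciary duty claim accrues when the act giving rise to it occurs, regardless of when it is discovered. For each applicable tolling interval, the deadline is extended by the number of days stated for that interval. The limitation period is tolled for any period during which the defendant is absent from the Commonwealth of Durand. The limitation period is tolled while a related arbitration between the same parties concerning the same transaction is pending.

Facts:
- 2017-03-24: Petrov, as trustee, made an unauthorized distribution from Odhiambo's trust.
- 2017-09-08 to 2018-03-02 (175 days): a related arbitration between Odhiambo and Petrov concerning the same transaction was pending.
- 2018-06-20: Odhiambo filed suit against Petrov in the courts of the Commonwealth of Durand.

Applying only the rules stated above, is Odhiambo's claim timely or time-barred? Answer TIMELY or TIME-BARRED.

The claim accrued on 2017-03-24, when the wrongful act occurred.
1 year from 2017-03-24 is 2018-03-24.
The pending related arbitration from 2017-09-08 to 2018-03-02 tolled the period for 175 days, extending the deadline to 2018-09-15.
Odhiambo filed on 2018-06-20, before the 2018-09-15 deadline, so the action is timely.

TIMELY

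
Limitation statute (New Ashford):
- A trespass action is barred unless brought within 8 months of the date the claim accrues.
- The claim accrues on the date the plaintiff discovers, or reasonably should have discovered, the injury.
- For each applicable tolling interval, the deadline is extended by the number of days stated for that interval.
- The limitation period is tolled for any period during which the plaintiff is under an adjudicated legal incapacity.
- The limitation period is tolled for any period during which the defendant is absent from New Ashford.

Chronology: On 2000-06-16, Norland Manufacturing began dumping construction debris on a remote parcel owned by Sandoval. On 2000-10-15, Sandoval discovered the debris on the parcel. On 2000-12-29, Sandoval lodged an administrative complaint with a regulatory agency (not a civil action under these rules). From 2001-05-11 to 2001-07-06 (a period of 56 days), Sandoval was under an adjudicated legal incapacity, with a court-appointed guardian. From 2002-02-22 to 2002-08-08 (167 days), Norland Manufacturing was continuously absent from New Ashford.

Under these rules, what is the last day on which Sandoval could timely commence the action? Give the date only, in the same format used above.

2001-08-10

Under the discovery rule, the claim accrued on 2000-10-15, when Sandoval discovered the injury — not on the 2000-06-16 date of the underlying act.
The untolled deadline — 8 months after 2000-10-15 — is 2001-06-15.
The period was tolled for 56 days by the plaintiff's legal incapacity (2001-05-11 to 2001-07-06), pushing the deadline to 2001-08-10.
The defendant's absence from the jurisdiction from 2002-02-22 to 2002-08-08 began after the period had already run on 2001-08-10, so it has no tolling effect.
None of the other events listed affects the running of the period under the stated rules.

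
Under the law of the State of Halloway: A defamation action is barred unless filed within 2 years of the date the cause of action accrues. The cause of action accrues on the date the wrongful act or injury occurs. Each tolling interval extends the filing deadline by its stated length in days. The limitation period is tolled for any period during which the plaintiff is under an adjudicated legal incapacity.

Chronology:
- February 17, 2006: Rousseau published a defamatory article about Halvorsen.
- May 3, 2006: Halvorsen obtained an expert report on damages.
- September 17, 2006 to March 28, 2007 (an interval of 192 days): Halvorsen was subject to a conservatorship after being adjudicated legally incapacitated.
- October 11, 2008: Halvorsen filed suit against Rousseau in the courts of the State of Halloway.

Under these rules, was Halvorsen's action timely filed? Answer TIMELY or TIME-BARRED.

The limitation period began to run on February 17, 2006.
2 years from February 17, 2006 is February 17, 2008.
Because the plaintiff's legal incapacity ran from September 17, 2006 to March 28, 2007, the deadline is extended by 192 days to August 27, 2008.
The other events in the timeline have no effect on the limitation period under the stated rules.
The October 11, 2008 filing falls after the August 27, 2008 deadline; the claim is time-barred.

TIME-BARRED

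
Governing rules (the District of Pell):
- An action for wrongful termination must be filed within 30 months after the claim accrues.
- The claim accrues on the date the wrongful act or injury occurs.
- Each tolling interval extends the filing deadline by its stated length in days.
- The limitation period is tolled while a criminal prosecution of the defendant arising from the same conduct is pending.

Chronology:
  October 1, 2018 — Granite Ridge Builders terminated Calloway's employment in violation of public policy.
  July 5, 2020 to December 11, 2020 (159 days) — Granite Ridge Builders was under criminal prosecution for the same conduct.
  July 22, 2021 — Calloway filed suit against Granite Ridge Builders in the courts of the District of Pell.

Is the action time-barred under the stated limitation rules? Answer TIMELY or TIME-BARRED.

TIMELY

The claim accrued on October 1, 2018, the date of the act.
30 months from October 1, 2018 is April 1, 2021.
Because the pending criminal prosecution ran from July 5, 2020 to December 11, 2020, the deadline is extended by 159 days to September 7, 2021.
The July 22, 2021 filing precedes the September 7, 2021 deadline; the claim is timely.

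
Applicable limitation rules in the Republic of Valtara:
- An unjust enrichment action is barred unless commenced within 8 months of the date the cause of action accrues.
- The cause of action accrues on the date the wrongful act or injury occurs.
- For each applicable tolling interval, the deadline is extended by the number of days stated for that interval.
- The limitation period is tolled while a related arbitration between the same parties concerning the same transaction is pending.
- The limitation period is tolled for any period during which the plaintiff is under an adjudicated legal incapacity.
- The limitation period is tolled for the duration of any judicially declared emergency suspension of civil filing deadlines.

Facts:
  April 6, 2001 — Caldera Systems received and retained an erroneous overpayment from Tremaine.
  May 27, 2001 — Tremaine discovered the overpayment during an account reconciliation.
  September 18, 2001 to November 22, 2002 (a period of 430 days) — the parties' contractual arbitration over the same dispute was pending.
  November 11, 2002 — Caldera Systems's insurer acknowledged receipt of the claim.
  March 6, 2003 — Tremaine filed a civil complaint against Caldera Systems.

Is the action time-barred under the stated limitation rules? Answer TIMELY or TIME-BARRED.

TIME-BARRED

Because the rule ties accrual to occurrence, the claim accrued on April 6, 2001, not on the May 27, 2001 discovery date.
8 months from April 6, 2001 is December 6, 2001.
The pending related arbitration from September 18, 2001 to November 22, 2002 tolled the period for 430 days, extending the deadline to February 9, 2003.
The other events in the timeline have no effect on the limitation period under the stated rules.
Filing on March 6, 2003 missed the February 9, 2003 deadline — the action is time-barred.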